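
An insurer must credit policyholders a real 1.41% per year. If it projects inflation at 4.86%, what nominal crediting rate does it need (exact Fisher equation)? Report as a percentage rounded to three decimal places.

6.339%

(1 + i) = (1 + r)(1 + π) = 1.01410 × 1.04860 = 1.06338526
i = 1.06338526 − 1, so the required nominal rate is 6.339%.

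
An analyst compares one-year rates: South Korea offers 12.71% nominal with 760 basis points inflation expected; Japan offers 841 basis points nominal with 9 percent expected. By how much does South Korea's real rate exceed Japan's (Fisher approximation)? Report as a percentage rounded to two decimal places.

5.70%

South Korea: 12.71% − 7.6% = 5.110%
Japan: 8.41% − 9% = -0.590%
Differential = 5.700% → 5.70%.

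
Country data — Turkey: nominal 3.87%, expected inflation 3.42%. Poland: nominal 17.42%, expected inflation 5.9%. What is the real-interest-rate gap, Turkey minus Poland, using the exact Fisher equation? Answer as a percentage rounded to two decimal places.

Turkey: (1 + 0.0387)/(1 + 0.0342) − 1 = 0.4351%
Poland: (1 + 0.1742)/(1 + 0.0590) − 1 = 10.8782%
Differential = 0.4351% − 10.8782% = -10.4431% → -10.44%.

-10.44%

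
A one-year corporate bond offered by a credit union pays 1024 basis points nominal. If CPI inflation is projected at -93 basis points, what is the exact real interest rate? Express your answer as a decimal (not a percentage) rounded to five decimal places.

0.11275

By the Fisher equation, 1 + r = (1 + i)/(1 + π).
1 + r = 1.10240 / 0.99070 = 1.112749
r = 1.112749 − 1 = 11.2749%, i.e. 0.11275.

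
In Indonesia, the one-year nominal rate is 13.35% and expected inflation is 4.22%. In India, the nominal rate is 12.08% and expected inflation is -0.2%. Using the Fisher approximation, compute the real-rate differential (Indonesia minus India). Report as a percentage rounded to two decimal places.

Indonesia: 13.35% − 4.22% = 9.130%
India: 12.08% − (-0.2%) = 12.280%
Differential = -3.150% → -3.15%.

-3.15%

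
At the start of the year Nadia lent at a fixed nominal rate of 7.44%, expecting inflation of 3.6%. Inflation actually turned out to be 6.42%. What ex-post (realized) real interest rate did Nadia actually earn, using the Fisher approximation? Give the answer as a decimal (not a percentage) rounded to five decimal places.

Ex-post: 7.44% − 6.42% = 1.020%
So the realized real rate is 0.01020.

0.01020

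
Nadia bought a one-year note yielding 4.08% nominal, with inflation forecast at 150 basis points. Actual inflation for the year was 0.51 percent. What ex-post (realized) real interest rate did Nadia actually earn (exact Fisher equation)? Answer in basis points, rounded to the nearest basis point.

Ex-post: (1 + 0.0408)/(1 + 0.0051) − 1 = 3.5519%
So the realized real rate is 355 basis points.

355 basis points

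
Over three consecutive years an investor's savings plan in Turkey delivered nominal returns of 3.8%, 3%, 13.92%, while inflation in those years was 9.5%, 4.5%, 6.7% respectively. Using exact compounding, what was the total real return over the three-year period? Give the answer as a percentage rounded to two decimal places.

Nominal growth factor = 1.0380 × 1.0300 × 1.1392 = 1.217964
Price-level growth factor = 1.0950 × 1.0450 × 1.0670 = 1.220941
Real growth factor = 1.217964 / 1.220941 = 0.997562
Total real return = 0.997562 − 1 → -0.24%.

-0.24%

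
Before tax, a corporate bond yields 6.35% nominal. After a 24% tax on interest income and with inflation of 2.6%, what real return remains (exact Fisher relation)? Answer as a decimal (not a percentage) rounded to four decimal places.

0.0217

After-tax nominal return = 6.35% × (1 − 0.24) = 4.8260%.
1 + r = 1.04826 / 1.02600 = 1.021696
After-tax real rate = 1.021696 − 1 → 0.0217.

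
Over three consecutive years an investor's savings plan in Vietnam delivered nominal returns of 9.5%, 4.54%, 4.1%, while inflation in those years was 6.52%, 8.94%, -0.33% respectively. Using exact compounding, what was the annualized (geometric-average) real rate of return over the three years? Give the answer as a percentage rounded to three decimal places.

Nominal growth factor = 1.0950 × 1.0454 × 1.0410 = 1.19164623
Price-level growth factor = 1.0652 × 1.0894 × 0.9967 = 1.15659946
Real growth factor = 1.19164623 / 1.15659946 = 1.03030156
Annualized real rate = 1.03030156^(1/3) − 1 = 1.0000% → 1.000%.

1.000%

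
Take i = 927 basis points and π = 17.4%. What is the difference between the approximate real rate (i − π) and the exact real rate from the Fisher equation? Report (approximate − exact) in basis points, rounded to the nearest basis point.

Approximate: r ≈ 9.270% − 17.400% = -8.1300%
Exact: (1 + 0.0927)/(1 + 0.1740) − 1 = -6.92504%
Error = -8.1300% − (-6.92504%) = -1.20496% → -120 basis points.

-120 basis points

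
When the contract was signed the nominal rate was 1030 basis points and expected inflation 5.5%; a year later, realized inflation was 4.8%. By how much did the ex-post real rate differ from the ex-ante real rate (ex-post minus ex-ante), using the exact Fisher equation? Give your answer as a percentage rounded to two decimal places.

Ex-ante: (1 + 0.1030)/(1 + 0.0550) − 1 = 4.5498%
Ex-post: (1 + 0.1030)/(1 + 0.0480) − 1 = 5.2481%
Difference (ex-post − ex-ante) = 0.6983% → 0.70%.

0.70%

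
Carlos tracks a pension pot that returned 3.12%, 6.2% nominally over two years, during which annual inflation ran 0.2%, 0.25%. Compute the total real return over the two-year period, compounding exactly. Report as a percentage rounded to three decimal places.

Compound the nominal returns: 1.0312 × 1.0620 = 1.095134.
Compound inflation: 1.0020 × 1.0025 = 1.004505.
Deflate: 1.095134 / 1.004505 = 1.090223.
Total real return = 1.090223 − 1 → 9.022%.

9.022%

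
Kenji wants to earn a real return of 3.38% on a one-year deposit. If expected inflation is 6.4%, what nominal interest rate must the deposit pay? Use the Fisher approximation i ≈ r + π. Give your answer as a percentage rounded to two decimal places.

i ≈ r + π = 3.38% + 6.4% = 9.78%.

9.78%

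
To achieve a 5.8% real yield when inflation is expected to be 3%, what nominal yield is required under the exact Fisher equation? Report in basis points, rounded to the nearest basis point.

(1 + i) = (1 + r)(1 + π) = 1.05800 × 1.03000 = 1.08974
i = 1.08974 − 1, so the required nominal rate is 897 basis points.

897 basis points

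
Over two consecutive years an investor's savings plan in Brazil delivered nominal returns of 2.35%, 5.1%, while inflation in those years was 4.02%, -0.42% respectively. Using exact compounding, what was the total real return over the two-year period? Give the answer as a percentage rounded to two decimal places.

3.85%

Nominal growth factor = 1.0235 × 1.0510 = 1.075699
Price-level growth factor = 1.0402 × 0.9958 = 1.035831
Real growth factor = 1.075699 / 1.035831 = 1.038488
Total real return = 1.038488 − 1 → 3.85%.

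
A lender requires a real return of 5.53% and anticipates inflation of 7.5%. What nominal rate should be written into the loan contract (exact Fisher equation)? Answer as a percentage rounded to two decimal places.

(1 + i) = (1 + r)(1 + π) = 1.05530 × 1.07500 = 1.1344475
i = 1.1344475 − 1, so the required nominal rate is 13.44%.

13.44%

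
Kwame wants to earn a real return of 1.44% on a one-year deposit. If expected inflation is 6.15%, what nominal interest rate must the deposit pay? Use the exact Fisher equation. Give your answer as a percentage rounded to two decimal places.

7.68%

(1 + i) = (1 + r)(1 + π) = 1.01440 × 1.06150 = 1.0767856
i = 1.0767856 − 1, so the required nominal rate is 7.68%.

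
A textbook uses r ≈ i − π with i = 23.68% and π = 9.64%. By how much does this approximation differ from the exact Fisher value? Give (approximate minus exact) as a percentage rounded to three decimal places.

Approximate: r ≈ 23.680% − 9.640% = 14.0400%
Exact: (1 + 0.2368)/(1 + 0.0964) − 1 = 12.80555%
Error = 14.0400% − 12.80555% = 1.23445% → 1.234%.

1.234%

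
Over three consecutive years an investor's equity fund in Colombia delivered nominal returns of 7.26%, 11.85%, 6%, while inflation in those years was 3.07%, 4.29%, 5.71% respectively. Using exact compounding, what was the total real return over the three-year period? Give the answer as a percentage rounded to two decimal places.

Compound the nominal returns: 1.0726 × 1.1185 × 1.0600 = 1.271685.
Compound inflation: 1.0307 × 1.0429 × 1.0571 = 1.136295.
Deflate: 1.271685 / 1.136295 = 1.119151.
Total real return = 1.119151 − 1 → 11.92%.

11.92%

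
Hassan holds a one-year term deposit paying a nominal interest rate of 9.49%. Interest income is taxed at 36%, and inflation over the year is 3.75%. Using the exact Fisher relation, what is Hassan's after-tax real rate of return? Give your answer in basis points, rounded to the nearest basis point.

224 basis points

After-tax nominal return = 9.49% × (1 − 0.36) = 6.0736%.
1 + r = 1.060736 / 1.03750 = 1.022396
After-tax real rate = 1.022396 − 1 → 224 basis points.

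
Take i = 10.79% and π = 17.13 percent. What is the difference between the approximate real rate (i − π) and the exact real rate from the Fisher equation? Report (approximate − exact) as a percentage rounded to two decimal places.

-0.93%

Approximate: r ≈ 10.790% − 17.130% = -6.3400%
Exact: (1 + 0.1079)/(1 + 0.1713) − 1 = -5.4128%
Error = -6.3400% − (-5.4128%) = -0.9272% → -0.93%.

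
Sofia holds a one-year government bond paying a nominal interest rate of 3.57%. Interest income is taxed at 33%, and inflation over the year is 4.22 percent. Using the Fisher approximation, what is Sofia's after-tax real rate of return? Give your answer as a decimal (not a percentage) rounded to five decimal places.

-0.01828

After-tax nominal return = 3.57% × (1 − 0.33) = 2.3919%.
r ≈ 2.3919% − 4.22% → -0.01828.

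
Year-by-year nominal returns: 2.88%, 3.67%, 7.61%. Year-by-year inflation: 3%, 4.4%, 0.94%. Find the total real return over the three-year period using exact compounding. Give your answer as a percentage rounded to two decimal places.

Nominal growth factor = 1.0288 × 1.0367 × 1.0761 = 1.147722
Price-level growth factor = 1.0300 × 1.0440 × 1.0094 = 1.085428
Real growth factor = 1.147722 / 1.085428 = 1.057391
Total real return = 1.057391 − 1 → 5.74%.

5.74%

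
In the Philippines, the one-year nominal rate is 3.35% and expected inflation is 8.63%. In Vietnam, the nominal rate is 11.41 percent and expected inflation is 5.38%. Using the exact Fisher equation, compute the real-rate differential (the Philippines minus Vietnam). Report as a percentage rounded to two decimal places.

The Philippines: (1 + 0.0335)/(1 + 0.0863) − 1 = -4.8605%
Vietnam: (1 + 0.1141)/(1 + 0.0538) − 1 = 5.7221%
Differential = -4.8605% − 5.7221% = -10.5827% → -10.58%.

-10.58%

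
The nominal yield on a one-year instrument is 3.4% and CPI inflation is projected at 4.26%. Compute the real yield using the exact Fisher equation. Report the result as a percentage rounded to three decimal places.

-0.825%

1 + r = 1.03400 / 1.04260 = 0.991751
r = 0.991751 − 1 = -0.8249%, i.e. -0.825%.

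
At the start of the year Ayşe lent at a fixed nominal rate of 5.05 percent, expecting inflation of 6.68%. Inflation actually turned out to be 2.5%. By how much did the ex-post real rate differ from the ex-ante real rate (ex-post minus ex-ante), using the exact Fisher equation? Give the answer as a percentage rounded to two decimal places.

4.02%

Ex-ante: (1 + 0.0505)/(1 + 0.0668) − 1 = -1.5279%
Ex-post: (1 + 0.0505)/(1 + 0.0250) − 1 = 2.4878%
Difference (ex-post − ex-ante) = 4.0157% → 4.02%.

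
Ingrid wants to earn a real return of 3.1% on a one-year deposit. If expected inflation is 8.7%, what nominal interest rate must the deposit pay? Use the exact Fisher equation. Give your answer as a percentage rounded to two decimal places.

12.07%

(1 + i) = (1 + r)(1 + π) = 1.03100 × 1.08700 = 1.120697
i = 1.120697 − 1, so the required nominal rate is 12.07%.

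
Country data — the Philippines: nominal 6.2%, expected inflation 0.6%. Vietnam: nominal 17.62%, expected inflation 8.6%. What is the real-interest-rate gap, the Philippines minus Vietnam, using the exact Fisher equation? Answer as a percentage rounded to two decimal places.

-2.74%

The Philippines: (1 + 0.0620)/(1 + 0.0060) − 1 = 5.5666%
Vietnam: (1 + 0.1762)/(1 + 0.0860) − 1 = 8.3057%
Differential = 5.5666% − 8.3057% = -2.7391% → -2.74%.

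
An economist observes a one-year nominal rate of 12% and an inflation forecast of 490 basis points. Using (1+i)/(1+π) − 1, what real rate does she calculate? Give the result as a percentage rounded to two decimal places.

6.77%

1 + r = 1.12000 / 1.04900 = 1.067684
r = 1.067684 − 1 = 6.7684%, i.e. 6.77%.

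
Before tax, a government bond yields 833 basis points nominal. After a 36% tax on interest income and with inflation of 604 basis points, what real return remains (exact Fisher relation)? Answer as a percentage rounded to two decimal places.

-0.67%

After-tax nominal return = 8.33% × (1 − 0.36) = 5.3312%.
1 + r = 1.053312 / 1.06040 = 0.993316
After-tax real rate = 0.993316 − 1 → -0.67%.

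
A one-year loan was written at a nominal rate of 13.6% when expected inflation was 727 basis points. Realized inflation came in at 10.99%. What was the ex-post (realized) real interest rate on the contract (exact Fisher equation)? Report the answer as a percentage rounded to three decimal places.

Ex-post: (1 + 0.1360)/(1 + 0.1099) − 1 = 2.3516%
So the realized real rate is 2.352%.

2.352%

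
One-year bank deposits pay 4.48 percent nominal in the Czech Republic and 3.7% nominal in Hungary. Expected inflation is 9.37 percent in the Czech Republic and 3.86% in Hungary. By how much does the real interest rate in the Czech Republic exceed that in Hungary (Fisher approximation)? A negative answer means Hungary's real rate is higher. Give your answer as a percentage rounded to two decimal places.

The Czech Republic: 4.48% − 9.37% = -4.890%
Hungary: 3.7% − 3.86% = -0.160%
Differential = -4.730% → -4.73%.

-4.73%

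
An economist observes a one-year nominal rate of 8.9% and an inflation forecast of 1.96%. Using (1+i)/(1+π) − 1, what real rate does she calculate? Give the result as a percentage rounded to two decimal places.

By the Fisher equation, 1 + r = (1 + i)/(1 + π).
1 + r = 1.08900 / 1.01960 = 1.068066
r = 1.068066 − 1 = 6.8066%, i.e. 6.81%.

6.81%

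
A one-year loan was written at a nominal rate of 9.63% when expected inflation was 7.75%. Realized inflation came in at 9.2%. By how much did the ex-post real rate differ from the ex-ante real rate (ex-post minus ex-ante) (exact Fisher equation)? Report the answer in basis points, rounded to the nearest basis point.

-135 basis points

Ex-ante: (1 + 0.0963)/(1 + 0.0775) − 1 = 1.7448%
Ex-post: (1 + 0.0963)/(1 + 0.0920) − 1 = 0.3938%
Difference (ex-post − ex-ante) = -1.3510% → -135 basis points.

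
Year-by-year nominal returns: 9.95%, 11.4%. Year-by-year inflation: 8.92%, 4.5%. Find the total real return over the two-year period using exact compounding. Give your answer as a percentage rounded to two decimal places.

7.61%

Compound the nominal returns: 1.0995 × 1.1140 = 1.224843.
Compound inflation: 1.0892 × 1.0450 = 1.138214.
Deflate: 1.224843 / 1.138214 = 1.076110.
Total real return = 1.076110 − 1 → 7.61%.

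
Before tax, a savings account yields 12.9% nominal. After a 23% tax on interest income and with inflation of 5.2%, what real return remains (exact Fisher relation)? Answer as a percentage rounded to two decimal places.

After-tax nominal return = 12.9% × (1 − 0.23) = 9.9330%.
1 + r = 1.09933 / 1.05200 = 1.044990
After-tax real rate = 1.044990 − 1 → 4.50%.

4.50%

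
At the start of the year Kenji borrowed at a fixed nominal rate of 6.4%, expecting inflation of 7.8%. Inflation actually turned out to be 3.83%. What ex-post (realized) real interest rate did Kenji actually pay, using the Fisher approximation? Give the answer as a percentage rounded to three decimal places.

Ex-post: 6.4% − 3.83% = 2.570%
So the realized real rate is 2.570%.

2.570%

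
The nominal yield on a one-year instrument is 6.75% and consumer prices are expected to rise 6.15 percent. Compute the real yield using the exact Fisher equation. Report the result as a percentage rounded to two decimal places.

0.57%

By the Fisher equation, 1 + r = (1 + i)/(1 + π).
1 + r = 1.06750 / 1.06150 = 1.005652
r = 1.005652 − 1 = 0.5652%, i.e. 0.57%.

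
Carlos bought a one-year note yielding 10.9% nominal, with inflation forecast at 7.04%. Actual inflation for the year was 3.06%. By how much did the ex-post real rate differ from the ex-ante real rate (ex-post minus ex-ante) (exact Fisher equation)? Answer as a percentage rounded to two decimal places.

Ex-ante: (1 + 0.1090)/(1 + 0.0704) − 1 = 3.6061%
Ex-post: (1 + 0.1090)/(1 + 0.0306) − 1 = 7.6072%
Difference (ex-post − ex-ante) = 4.0011% → 4.00%.

4.00%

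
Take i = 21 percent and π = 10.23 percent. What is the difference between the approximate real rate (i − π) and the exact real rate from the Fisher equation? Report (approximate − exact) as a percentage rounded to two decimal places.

1.00%

Approximate: r ≈ 21.000% − 10.230% = 10.7700%
Exact: (1 + 0.2100)/(1 + 0.1023) − 1 = 9.7705%
Error = 10.7700% − 9.7705% = 0.9995% → 1.00%.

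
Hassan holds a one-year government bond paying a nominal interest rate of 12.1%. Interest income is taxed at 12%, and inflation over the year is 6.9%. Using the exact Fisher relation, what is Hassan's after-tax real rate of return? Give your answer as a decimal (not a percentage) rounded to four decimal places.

After-tax nominal return = 12.1% × (1 − 0.12) = 10.6480%.
1 + r = 1.10648 / 1.06900 = 1.035061
After-tax real rate = 1.035061 − 1 → 0.0351.

0.0351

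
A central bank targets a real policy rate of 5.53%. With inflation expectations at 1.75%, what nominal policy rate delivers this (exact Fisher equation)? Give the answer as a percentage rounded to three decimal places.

7.377%

(1 + i) = (1 + r)(1 + π) = 1.05530 × 1.01750 = 1.07376775
i = 1.07376775 − 1, so the required nominal rate is 7.377%.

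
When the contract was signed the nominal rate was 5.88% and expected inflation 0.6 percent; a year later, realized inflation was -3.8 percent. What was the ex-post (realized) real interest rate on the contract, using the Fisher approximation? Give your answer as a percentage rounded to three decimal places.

Ex-post: 5.88% − (-3.8%) = 9.680%
So the realized real rate is 9.680%.

9.680%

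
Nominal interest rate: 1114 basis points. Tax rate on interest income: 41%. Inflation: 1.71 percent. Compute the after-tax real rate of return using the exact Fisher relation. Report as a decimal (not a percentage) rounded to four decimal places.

0.0478

After-tax nominal return = 11.14% × (1 − 0.41) = 6.5726%.
1 + r = 1.065726 / 1.01710 = 1.047808
After-tax real rate = 1.047808 − 1 → 0.0478.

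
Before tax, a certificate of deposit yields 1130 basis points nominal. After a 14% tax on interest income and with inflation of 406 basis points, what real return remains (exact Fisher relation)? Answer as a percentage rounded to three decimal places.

After-tax nominal return = 11.3% × (1 − 0.14) = 9.7180%.
1 + r = 1.09718 / 1.04060 = 1.054372
After-tax real rate = 1.054372 − 1 → 5.437%.

5.437%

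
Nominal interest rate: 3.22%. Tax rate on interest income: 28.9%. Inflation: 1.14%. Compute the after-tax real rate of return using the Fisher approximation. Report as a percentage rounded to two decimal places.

After-tax nominal return = 3.22% × (1 − 0.289) = 2.28942%.
r ≈ 2.28942% − 1.14% → 1.15%.

1.15%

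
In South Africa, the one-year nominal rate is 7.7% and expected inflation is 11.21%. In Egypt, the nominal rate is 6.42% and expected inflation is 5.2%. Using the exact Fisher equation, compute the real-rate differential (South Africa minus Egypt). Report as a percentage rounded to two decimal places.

-4.32%

South Africa: (1 + 0.0770)/(1 + 0.1121) − 1 = -3.1562%
Egypt: (1 + 0.0642)/(1 + 0.0520) − 1 = 1.1597%
Differential = -3.1562% − 1.1597% = -4.3159% → -4.32%.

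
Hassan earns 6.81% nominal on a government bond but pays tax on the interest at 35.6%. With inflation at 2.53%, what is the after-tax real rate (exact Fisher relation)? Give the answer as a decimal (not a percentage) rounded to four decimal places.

After-tax nominal return = 6.81% × (1 − 0.356) = 4.38564%.
1 + r = 1.0438564 / 1.02530 = 1.018099
After-tax real rate = 1.018099 − 1 → 0.0181.

0.0181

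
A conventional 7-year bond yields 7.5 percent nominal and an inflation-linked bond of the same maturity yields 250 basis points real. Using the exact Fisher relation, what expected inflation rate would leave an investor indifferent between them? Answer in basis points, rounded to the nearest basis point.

(1 + π) = (1 + i)/(1 + r) = 1.07500 / 1.02500 = 1.048780
Break-even inflation = 1.048780 − 1 → 488 basis points.

488 basis points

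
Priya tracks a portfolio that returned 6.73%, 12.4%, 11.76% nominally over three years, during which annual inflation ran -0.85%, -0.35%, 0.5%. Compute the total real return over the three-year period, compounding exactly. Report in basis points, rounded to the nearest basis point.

Compound the nominal returns: 1.0673 × 1.1240 × 1.1176 = 1.340723.
Compound inflation: 0.9915 × 0.9965 × 1.0050 = 0.992970.
Deflate: 1.340723 / 0.992970 = 1.350216.
Total real return = 1.350216 − 1 → 3502 basis points.

3502 basis points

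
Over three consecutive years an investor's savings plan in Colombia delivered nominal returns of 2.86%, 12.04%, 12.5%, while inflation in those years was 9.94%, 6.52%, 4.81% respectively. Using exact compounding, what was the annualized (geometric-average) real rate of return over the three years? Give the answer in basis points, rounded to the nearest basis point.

184 basis points

Nominal growth factor = 1.0286 × 1.1204 × 1.1250 = 1.29649887
Price-level growth factor = 1.0994 × 1.0652 × 1.0481 = 1.22740987
Real growth factor = 1.29649887 / 1.22740987 = 1.05628845
Annualized real rate = 1.05628845^(1/3) − 1 = 1.8421% → 184 basis points.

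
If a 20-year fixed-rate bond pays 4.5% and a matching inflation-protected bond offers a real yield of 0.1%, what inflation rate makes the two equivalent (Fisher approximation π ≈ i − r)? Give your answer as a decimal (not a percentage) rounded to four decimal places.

0.0440

π ≈ i − r = 4.5% − 0.1% → 0.0440.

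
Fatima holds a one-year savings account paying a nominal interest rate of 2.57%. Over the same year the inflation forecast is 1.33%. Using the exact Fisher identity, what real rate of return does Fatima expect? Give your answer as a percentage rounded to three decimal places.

1 + r = 1.02570 / 1.01330 = 1.012237
r = 1.012237 − 1 = 1.2237%, i.e. 1.224%.

1.224%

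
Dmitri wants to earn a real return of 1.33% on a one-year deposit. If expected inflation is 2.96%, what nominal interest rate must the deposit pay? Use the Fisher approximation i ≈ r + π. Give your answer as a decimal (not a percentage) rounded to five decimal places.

0.04290

i ≈ r + π = 1.33% + 2.96% = 0.04290.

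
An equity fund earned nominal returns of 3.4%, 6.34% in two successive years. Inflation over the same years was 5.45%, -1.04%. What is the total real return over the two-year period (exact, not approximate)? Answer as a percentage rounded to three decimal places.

Nominal growth factor = 1.0340 × 1.0634 = 1.0995556
Price-level growth factor = 1.0545 × 0.9896 = 1.0435332
Real growth factor = 1.0995556 / 1.0435332 = 1.0536853
Total real return = 1.0536853 − 1 → 5.369%.

5.369%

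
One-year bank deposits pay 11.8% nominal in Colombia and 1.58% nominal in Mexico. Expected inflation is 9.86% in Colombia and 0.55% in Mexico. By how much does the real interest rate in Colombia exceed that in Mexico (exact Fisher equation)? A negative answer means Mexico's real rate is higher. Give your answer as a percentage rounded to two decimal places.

Colombia: (1 + 0.1180)/(1 + 0.0986) − 1 = 1.7659%
Mexico: (1 + 0.0158)/(1 + 0.0055) − 1 = 1.0244%
Differential = 1.7659% − 1.0244% = 0.7415% → 0.74%.

0.74%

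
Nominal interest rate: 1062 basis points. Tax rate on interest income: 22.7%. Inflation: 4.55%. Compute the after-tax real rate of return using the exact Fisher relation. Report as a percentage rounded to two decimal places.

3.50%

After-tax nominal return = 10.62% × (1 − 0.227) = 8.20926%.
1 + r = 1.0820926 / 1.04550 = 1.035000
After-tax real rate = 1.035000 − 1 → 3.50%.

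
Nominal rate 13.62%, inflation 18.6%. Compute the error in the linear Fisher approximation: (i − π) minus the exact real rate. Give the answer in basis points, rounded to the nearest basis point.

Approximate: r ≈ 13.620% − 18.600% = -4.9800%
Exact: (1 + 0.1362)/(1 + 0.1860) − 1 = -4.1990%
Error = -4.9800% − (-4.1990%) = -0.7810% → -78 basis points.

-78 basis points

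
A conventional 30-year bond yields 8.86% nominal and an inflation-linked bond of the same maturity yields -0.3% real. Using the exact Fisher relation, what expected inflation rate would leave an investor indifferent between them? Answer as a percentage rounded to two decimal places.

(1 + π) = (1 + i)/(1 + r) = 1.08860 / 0.99700 = 1.091876
Break-even inflation = 1.091876 − 1 → 9.19%.

9.19%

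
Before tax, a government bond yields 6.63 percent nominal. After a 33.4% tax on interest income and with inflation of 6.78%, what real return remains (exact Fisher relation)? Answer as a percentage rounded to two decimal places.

-2.21%

After-tax nominal return = 6.63% × (1 − 0.334) = 4.41558%.
1 + r = 1.0441558 / 1.06780 = 0.977857
After-tax real rate = 0.977857 − 1 → -2.21%.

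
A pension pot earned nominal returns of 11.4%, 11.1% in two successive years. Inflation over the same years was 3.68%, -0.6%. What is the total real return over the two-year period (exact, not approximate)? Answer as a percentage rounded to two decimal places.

20.09%

Compound the nominal returns: 1.1140 × 1.1110 = 1.237654.
Compound inflation: 1.0368 × 0.9940 = 1.030579.
Deflate: 1.237654 / 1.030579 = 1.200931.
Total real return = 1.200931 − 1 → 20.09%.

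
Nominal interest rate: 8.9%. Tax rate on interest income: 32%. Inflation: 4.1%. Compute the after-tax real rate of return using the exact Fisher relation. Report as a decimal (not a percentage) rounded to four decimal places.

After-tax nominal return = 8.9% × (1 − 0.32) = 6.0520%.
1 + r = 1.06052 / 1.04100 = 1.018751
After-tax real rate = 1.018751 − 1 → 0.0188.

0.0188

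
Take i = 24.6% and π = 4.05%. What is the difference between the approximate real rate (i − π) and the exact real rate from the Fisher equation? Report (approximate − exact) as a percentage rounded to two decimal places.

0.80%

Approximate: r ≈ 24.600% − 4.050% = 20.5500%
Exact: (1 + 0.2460)/(1 + 0.0405) − 1 = 19.7501%
Error = 20.5500% − 19.7501% = 0.7999% → 0.80%.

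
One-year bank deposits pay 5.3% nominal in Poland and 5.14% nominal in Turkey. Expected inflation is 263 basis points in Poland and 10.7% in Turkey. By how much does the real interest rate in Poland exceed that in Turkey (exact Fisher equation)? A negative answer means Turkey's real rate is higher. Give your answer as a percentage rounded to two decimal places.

Poland: (1 + 0.0530)/(1 + 0.0263) − 1 = 2.6016%
Turkey: (1 + 0.0514)/(1 + 0.1070) − 1 = -5.0226%
Differential = 2.6016% − (-5.0226%) = 7.6242% → 7.62%.

7.62%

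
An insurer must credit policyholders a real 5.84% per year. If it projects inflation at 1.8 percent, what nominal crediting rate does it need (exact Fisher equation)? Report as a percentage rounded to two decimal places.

(1 + i) = (1 + r)(1 + π) = 1.05840 × 1.01800 = 1.0774512
i = 1.0774512 − 1, so the required nominal rate is 7.75%.

7.75%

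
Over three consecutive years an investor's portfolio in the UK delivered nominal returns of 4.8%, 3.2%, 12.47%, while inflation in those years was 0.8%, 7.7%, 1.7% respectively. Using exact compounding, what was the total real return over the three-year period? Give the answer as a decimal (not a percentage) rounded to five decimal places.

Nominal growth factor = 1.0480 × 1.0320 × 1.1247 = 1.216404
Price-level growth factor = 1.0080 × 1.0770 × 1.0170 = 1.104071
Real growth factor = 1.216404 / 1.104071 = 1.101743
Total real return = 1.101743 − 1 → 0.10174.

0.10174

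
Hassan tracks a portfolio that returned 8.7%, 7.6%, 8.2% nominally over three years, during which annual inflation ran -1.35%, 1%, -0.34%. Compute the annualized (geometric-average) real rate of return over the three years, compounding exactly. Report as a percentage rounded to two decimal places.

Compound the nominal returns: 1.0870 × 1.0760 × 1.0820 = 1.26552018.
Compound inflation: 0.9865 × 1.0100 × 0.9966 = 0.99297736.
Deflate: 1.26552018 / 0.99297736 = 1.27447033.
Annualized real rate = 1.27447033^(1/3) − 1 = 8.4201% → 8.42%.

8.42%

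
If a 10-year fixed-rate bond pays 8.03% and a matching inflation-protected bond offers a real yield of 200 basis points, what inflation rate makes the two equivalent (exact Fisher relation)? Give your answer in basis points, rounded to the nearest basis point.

(1 + π) = (1 + i)/(1 + r) = 1.08030 / 1.02000 = 1.059118
Break-even inflation = 1.059118 − 1 → 591 basis points.

591 basis points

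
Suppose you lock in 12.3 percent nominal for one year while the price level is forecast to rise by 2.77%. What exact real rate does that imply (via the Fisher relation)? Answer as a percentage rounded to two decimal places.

By the Fisher relation, 1 + r = (1 + i)/(1 + π).
1 + r = 1.12300 / 1.02770 = 1.092731
r = 1.092731 − 1 = 9.2731%, i.e. 9.27%.

9.27%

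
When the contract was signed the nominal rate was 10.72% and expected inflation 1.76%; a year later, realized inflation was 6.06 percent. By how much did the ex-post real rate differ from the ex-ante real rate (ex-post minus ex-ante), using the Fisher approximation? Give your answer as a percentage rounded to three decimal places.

-4.300%

Ex-ante: 10.72% − 1.76% = 8.960%
Ex-post: 10.72% − 6.06% = 4.660%
Difference (ex-post − ex-ante) = -4.3000% → -4.300%.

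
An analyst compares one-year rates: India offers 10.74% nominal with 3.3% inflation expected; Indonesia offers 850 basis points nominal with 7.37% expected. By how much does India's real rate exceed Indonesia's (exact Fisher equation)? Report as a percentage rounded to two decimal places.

6.15%

India: (1 + 0.1074)/(1 + 0.0330) − 1 = 7.2023%
Indonesia: (1 + 0.0850)/(1 + 0.0737) − 1 = 1.0524%
Differential = 7.2023% − 1.0524% = 6.1499% → 6.15%.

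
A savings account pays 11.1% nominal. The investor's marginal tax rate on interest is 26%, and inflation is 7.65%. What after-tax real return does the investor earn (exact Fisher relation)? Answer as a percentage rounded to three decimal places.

0.524%

After-tax nominal return = 11.1% × (1 − 0.26) = 8.2140%.
1 + r = 1.08214 / 1.07650 = 1.005239
After-tax real rate = 1.005239 − 1 → 0.524%.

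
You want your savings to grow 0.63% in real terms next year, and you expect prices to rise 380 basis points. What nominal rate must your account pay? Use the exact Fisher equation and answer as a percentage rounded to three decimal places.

(1 + i) = (1 + r)(1 + π) = 1.00630 × 1.03800 = 1.0445394
i = 1.0445394 − 1, so the required nominal rate is 4.454%.

4.454%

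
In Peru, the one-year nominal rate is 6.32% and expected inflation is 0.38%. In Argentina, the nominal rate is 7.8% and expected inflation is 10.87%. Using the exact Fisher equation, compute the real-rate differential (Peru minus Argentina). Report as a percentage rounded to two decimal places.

8.69%

Peru: (1 + 0.0632)/(1 + 0.0038) − 1 = 5.9175%
Argentina: (1 + 0.0780)/(1 + 0.1087) − 1 = -2.7690%
Differential = 5.9175% − (-2.7690%) = 8.6865% → 8.69%.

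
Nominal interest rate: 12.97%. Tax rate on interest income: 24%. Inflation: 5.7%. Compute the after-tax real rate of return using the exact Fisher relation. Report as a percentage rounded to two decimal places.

3.93%

After-tax nominal return = 12.97% × (1 − 0.24) = 9.8572%.
1 + r = 1.098572 / 1.05700 = 1.039330
After-tax real rate = 1.039330 − 1 → 3.93%.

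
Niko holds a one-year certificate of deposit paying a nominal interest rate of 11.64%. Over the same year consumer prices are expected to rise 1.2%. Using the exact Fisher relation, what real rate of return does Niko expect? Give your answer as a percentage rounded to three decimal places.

10.316%

1 + r = 1.11640 / 1.01200 = 1.103162
r = 1.103162 − 1 = 10.3162%, i.e. 10.316%.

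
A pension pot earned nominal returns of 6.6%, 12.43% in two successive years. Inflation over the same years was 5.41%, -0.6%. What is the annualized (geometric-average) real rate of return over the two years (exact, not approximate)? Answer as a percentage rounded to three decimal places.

Compound the nominal returns: 1.0660 × 1.1243 = 1.19850380.
Compound inflation: 1.0541 × 0.9940 = 1.04777540.
Deflate: 1.19850380 / 1.04777540 = 1.14385564.
Annualized real rate = 1.14385564^(1/2) − 1 = 6.9512% → 6.951%.

6.951%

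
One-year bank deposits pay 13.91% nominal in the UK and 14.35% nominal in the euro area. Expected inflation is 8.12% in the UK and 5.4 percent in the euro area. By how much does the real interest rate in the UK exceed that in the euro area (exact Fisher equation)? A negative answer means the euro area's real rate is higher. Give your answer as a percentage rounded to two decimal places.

The UK: (1 + 0.1391)/(1 + 0.0812) − 1 = 5.3552%
The euro area: (1 + 0.1435)/(1 + 0.0540) − 1 = 8.4915%
Differential = 5.3552% − 8.4915% = -3.1363% → -3.14%.

-3.14%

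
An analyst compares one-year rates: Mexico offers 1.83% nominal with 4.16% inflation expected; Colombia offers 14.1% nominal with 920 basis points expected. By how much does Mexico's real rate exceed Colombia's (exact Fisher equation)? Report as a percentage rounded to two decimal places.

Mexico: (1 + 0.0183)/(1 + 0.0416) − 1 = -2.2369%
Colombia: (1 + 0.1410)/(1 + 0.0920) − 1 = 4.4872%
Differential = -2.2369% − 4.4872% = -6.7241% → -6.72%.

-6.72%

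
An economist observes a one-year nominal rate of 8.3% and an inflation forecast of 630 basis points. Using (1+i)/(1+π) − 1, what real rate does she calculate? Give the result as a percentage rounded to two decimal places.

1.88%

By the Fisher relation, 1 + r = (1 + i)/(1 + π).
1 + r = 1.08300 / 1.06300 = 1.018815
r = 1.018815 − 1 = 1.8815%, i.e. 1.88%.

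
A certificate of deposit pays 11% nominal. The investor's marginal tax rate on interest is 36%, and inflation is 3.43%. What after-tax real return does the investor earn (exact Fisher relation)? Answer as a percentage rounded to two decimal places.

3.49%

After-tax nominal return = 11% × (1 − 0.36) = 7.0400%.
1 + r = 1.07040 / 1.03430 = 1.034903
After-tax real rate = 1.034903 − 1 → 3.49%.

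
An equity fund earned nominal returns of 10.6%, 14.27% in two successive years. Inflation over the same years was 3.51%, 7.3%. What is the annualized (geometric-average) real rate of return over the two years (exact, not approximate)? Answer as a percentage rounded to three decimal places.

Compound the nominal returns: 1.1060 × 1.1427 = 1.263826200.
Compound inflation: 1.0351 × 1.0730 = 1.110662300.
Deflate: 1.263826200 / 1.110662300 = 1.137903213.
Annualized real rate = 1.137903213^(1/2) − 1 = 6.67255% → 6.673%.

6.673%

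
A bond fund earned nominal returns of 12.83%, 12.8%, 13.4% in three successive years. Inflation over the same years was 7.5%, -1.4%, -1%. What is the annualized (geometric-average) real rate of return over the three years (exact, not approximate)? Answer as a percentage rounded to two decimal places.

11.21%

Nominal growth factor = 1.1283 × 1.1280 × 1.1340 = 1.44326720
Price-level growth factor = 1.0750 × 0.9860 × 0.9900 = 1.04935050
Real growth factor = 1.44326720 / 1.04935050 = 1.37539097
Annualized real rate = 1.37539097^(1/3) − 1 = 11.2095% → 11.21%.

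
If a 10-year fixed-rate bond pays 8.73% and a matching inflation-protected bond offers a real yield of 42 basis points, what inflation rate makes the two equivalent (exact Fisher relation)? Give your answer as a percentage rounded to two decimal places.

(1 + π) = (1 + i)/(1 + r) = 1.08730 / 1.00420 = 1.082752
Break-even inflation = 1.082752 − 1 → 8.28%.

8.28%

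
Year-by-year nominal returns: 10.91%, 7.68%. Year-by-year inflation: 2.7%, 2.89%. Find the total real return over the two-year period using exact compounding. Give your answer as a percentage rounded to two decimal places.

13.02%

Compound the nominal returns: 1.1091 × 1.0768 = 1.194279.
Compound inflation: 1.0270 × 1.0289 = 1.056680.
Deflate: 1.194279 / 1.056680 = 1.130218.
Total real return = 1.130218 − 1 → 13.02%.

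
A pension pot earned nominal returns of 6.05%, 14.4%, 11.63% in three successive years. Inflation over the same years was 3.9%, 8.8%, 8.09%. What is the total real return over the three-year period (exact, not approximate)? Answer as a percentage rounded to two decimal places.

10.84%

Compound the nominal returns: 1.0605 × 1.1440 × 1.1163 = 1.354309.
Compound inflation: 1.0390 × 1.0880 × 1.0809 = 1.221884.
Deflate: 1.354309 / 1.221884 = 1.108377.
Total real return = 1.108377 − 1 → 10.84%.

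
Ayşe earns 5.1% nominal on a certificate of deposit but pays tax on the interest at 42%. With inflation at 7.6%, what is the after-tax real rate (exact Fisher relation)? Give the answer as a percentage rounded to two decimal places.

-4.31%

After-tax nominal return = 5.1% × (1 − 0.42) = 2.9580%.
1 + r = 1.02958 / 1.07600 = 0.956859
After-tax real rate = 0.956859 − 1 → -4.31%.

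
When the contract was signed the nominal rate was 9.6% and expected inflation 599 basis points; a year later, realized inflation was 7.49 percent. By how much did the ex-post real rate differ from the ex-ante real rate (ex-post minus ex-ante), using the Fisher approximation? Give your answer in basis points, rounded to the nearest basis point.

-150 basis points

Ex-ante: 9.6% − 5.99% = 3.610%
Ex-post: 9.6% − 7.49% = 2.110%
Difference (ex-post − ex-ante) = -1.5000% → -150 basis points.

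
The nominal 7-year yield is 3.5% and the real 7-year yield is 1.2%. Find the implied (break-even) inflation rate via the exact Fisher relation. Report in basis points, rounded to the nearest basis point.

227 basis points

(1 + π) = (1 + i)/(1 + r) = 1.03500 / 1.01200 = 1.022727
Break-even inflation = 1.022727 − 1 → 227 basis points.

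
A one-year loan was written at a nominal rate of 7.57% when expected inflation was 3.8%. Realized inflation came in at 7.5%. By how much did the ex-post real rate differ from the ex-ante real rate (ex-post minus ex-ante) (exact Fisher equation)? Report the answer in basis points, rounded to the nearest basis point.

Ex-ante: (1 + 0.0757)/(1 + 0.0380) − 1 = 3.6320%
Ex-post: (1 + 0.0757)/(1 + 0.0750) − 1 = 0.0651%
Difference (ex-post − ex-ante) = -3.5669% → -357 basis points.

-357 basis points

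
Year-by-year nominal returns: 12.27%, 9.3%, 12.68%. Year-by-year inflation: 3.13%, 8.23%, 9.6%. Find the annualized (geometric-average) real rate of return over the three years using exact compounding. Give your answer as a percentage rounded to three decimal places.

4.167%

Compound the nominal returns: 1.1227 × 1.0930 × 1.1268 = 1.38270879.
Compound inflation: 1.0313 × 1.0823 × 1.0960 = 1.22332889.
Deflate: 1.38270879 / 1.22332889 = 1.13028377.
Annualized real rate = 1.13028377^(1/3) − 1 = 4.1668% → 4.167%.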